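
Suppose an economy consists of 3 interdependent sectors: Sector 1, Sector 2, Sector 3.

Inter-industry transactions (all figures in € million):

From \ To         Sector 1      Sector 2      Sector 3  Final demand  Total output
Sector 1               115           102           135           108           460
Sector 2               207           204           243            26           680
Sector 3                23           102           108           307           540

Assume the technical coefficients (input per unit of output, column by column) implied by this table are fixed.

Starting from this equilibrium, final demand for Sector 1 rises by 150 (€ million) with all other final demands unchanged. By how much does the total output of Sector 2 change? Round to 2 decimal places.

Δx_2 = 200.35

Technical coefficients a_ij = z_ij / X_j:
  a_11 = 115/460 = 0.25, a_21 = 207/460 = 0.45, a_31 = 23/460 = 0.05
  a_12 = 102/680 = 0.15, a_22 = 204/680 = 0.30, a_32 = 102/680 = 0.15
  a_13 = 135/540 = 0.25, a_23 = 243/540 = 0.45, a_33 = 108/540 = 0.20
I − A =
  [   0.75    -0.15    -0.25]
  [  -0.45     0.70    -0.45]
  [  -0.05    -0.15     0.80]
Cofactors of I−A, C_ij = (−1)^(i+j)·(minor ij) (rows/columns in the sector order above):
  C_11 = (0.70)(0.80) − (-0.45)(-0.15) = 0.4925
  C_12 = −[(-0.45)(0.80) − (-0.45)(-0.05)] = 0.3825
  C_13 = (-0.45)(-0.15) − (0.70)(-0.05) = 0.1025
  C_21 = −[(-0.15)(0.80) − (-0.25)(-0.15)] = 0.1575
  C_22 = (0.75)(0.80) − (-0.25)(-0.05) = 0.5875
  C_23 = −[(0.75)(-0.15) − (-0.15)(-0.05)] = 0.1200
  C_31 = (-0.15)(-0.45) − (-0.25)(0.70) = 0.2425
  C_32 = −[(0.75)(-0.45) − (-0.25)(-0.45)] = 0.4500
  C_33 = (0.75)(0.70) − (-0.15)(-0.45) = 0.4575
det(I−A) = Σ_j (I−A)_1j·C_1j = (0.75)(0.4925) + (-0.15)(0.3825) + (-0.25)(0.1025) = 0.286375
adj(I−A) = Cᵀ =
  [ 0.4925   0.1575   0.2425]
  [ 0.3825   0.5875   0.4500]
  [ 0.1025   0.1200   0.4575]
(I − A)⁻¹ = adj(I−A) / det(I−A) ≈
  [   1.7198     0.5500     0.8468]
  [   1.3357     2.0515     1.5714]
  [   0.3579     0.4190     1.5976]
Δx = (I − A)⁻¹ Δd with Δd having +150 in the Sector 1 component and 0 elsewhere.
So Δx_2 = L_21 · (+150), where L_21 = adj(I−A)_21 / det(I−A) = 0.3825 / 0.286375.
Δx_2 = 0.3825 × (+150) / 0.286375 = 57.375 / 0.286375 ≈ 200.35.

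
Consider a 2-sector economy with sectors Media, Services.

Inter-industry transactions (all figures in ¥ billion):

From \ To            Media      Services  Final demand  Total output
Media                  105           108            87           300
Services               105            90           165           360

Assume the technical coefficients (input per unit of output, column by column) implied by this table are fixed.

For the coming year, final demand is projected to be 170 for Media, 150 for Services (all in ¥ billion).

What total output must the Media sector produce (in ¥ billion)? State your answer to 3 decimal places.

x_M = 450.980

Technical coefficients a_ij = z_ij / X_j:
  a_MM = 105/300 = 0.35, a_SM = 105/300 = 0.35
  a_MS = 108/360 = 0.30, a_SS = 90/360 = 0.25
I − A =
  [   0.65    -0.30]
  [  -0.35     0.75]
det(I−A) = (0.65)(0.75) − (-0.30)(-0.35) = 0.3825
adj(I−A) = [[0.75, 0.30], [0.35, 0.65]]
(I − A)⁻¹ = adj(I−A) / det(I−A) ≈
  [   1.9608     0.7843]
  [   0.9150     1.6993]
x = (I − A)⁻¹ d = adj(I−A)·d / det(I−A), with det(I−A) = 0.3825:
  x_M = (0.75·170 + 0.30·150) / 0.3825 = 172.50 / 0.3825 ≈ 450.980
  x_S = (0.35·170 + 0.65·150) / 0.3825 = 157.00 / 0.3825 ≈ 410.458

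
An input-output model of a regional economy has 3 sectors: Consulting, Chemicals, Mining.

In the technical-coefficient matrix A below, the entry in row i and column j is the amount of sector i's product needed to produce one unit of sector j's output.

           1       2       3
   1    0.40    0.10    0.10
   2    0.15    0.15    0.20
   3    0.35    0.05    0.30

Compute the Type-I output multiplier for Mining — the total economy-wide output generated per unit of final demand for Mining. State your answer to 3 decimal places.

m_3 = 2.426

I − A =
  [   0.60    -0.10    -0.10]
  [  -0.15     0.85    -0.20]
  [  -0.35    -0.05     0.70]
Cofactors of I−A, C_ij = (−1)^(i+j)·(minor ij) (rows/columns in the sector order above):
  C_11 = (0.85)(0.70) − (-0.20)(-0.05) = 0.5850
  C_12 = −[(-0.15)(0.70) − (-0.20)(-0.35)] = 0.1750
  C_13 = (-0.15)(-0.05) − (0.85)(-0.35) = 0.3050
  C_21 = −[(-0.10)(0.70) − (-0.10)(-0.05)] = 0.0750
  C_22 = (0.60)(0.70) − (-0.10)(-0.35) = 0.3850
  C_23 = −[(0.60)(-0.05) − (-0.10)(-0.35)] = 0.0650
  C_31 = (-0.10)(-0.20) − (-0.10)(0.85) = 0.1050
  C_32 = −[(0.60)(-0.20) − (-0.10)(-0.15)] = 0.1350
  C_33 = (0.60)(0.85) − (-0.10)(-0.15) = 0.4950
det(I−A) = Σ_j (I−A)_1j·C_1j = (0.60)(0.5850) + (-0.10)(0.1750) + (-0.10)(0.3050) = 0.3030
adj(I−A) = Cᵀ =
  [ 0.5850   0.0750   0.1050]
  [ 0.1750   0.3850   0.1350]
  [ 0.3050   0.0650   0.4950]
(I − A)⁻¹ = adj(I−A) / det(I−A) ≈
  [   1.9307     0.2475     0.3465]
  [   0.5776     1.2706     0.4455]
  [   1.0066     0.2145     1.6337]
The output multiplier for sector j is the column-j sum of the Leontief inverse (I − A)⁻¹ = adj(I−A) / det(I−A).
Column 3 of adj(I−A): (0.1050, 0.1350, 0.4950); det(I−A) = 0.3030.
m_3 = (0.1050 + 0.1350 + 0.4950) / 0.3030 = 0.735 / 0.3030 ≈ 2.426.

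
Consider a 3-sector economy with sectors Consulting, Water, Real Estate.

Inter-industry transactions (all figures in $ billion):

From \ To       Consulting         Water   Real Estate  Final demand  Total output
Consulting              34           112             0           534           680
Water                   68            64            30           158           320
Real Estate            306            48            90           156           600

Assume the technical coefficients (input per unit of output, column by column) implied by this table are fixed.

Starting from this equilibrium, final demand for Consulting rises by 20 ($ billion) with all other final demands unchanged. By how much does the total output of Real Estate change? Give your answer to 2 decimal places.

Technical coefficients a_ij = z_ij / X_j:
  a_CC = 34/680 = 0.05, a_WC = 68/680 = 0.10, a_RC = 306/680 = 0.45
  a_CW = 112/320 = 0.35, a_WW = 64/320 = 0.20, a_RW = 48/320 = 0.15
  a_CR = 0/600 = 0.00, a_WR = 30/600 = 0.05, a_RR = 90/600 = 0.15
I − A =
  [   0.95    -0.35     0.00]
  [  -0.10     0.80    -0.05]
  [  -0.45    -0.15     0.85]
Cofactors of I−A, C_ij = (−1)^(i+j)·(minor ij) (rows/columns in the sector order above):
  C_11 = (0.80)(0.85) − (-0.05)(-0.15) = 0.6725
  C_12 = −[(-0.10)(0.85) − (-0.05)(-0.45)] = 0.1075
  C_13 = (-0.10)(-0.15) − (0.80)(-0.45) = 0.3750
  C_21 = −[(-0.35)(0.85) − (0.00)(-0.15)] = 0.2975
  C_22 = (0.95)(0.85) − (0.00)(-0.45) = 0.8075
  C_23 = −[(0.95)(-0.15) − (-0.35)(-0.45)] = 0.3000
  C_31 = (-0.35)(-0.05) − (0.00)(0.80) = 0.0175
  C_32 = −[(0.95)(-0.05) − (0.00)(-0.10)] = 0.0475
  C_33 = (0.95)(0.80) − (-0.35)(-0.10) = 0.7250
det(I−A) = Σ_j (I−A)_1j·C_1j = (0.95)(0.6725) + (-0.35)(0.1075) + (0.00)(0.3750) = 0.60125
adj(I−A) = Cᵀ =
  [ 0.6725   0.2975   0.0175]
  [ 0.1075   0.8075   0.0475]
  [ 0.3750   0.3000   0.7250]
(I − A)⁻¹ = adj(I−A) / det(I−A) ≈
  [   1.1185     0.4948     0.0291]
  [   0.1788     1.3430     0.0790]
  [   0.6237     0.4990     1.2058]
Δx = (I − A)⁻¹ Δd with Δd having +20 in the Consulting component and 0 elsewhere.
So Δx_R = L_RC · (+20), where L_RC = adj(I−A)_RC / det(I−A) = 0.3750 / 0.60125.
Δx_R = 0.3750 × (+20) / 0.60125 = 7.50 / 0.60125 ≈ 12.47.

Δx_R = 12.47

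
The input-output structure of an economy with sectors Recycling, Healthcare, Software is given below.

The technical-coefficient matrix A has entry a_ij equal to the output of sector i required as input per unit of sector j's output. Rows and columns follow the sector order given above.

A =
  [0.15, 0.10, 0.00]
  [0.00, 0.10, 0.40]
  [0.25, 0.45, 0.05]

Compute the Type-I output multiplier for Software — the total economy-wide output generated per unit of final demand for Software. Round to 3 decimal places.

m_S = 2.031

I − A =
  [   0.85    -0.10     0.00]
  [   0.00     0.90    -0.40]
  [  -0.25    -0.45     0.95]
Cofactors of I−A, C_ij = (−1)^(i+j)·(minor ij) (rows/columns in the sector order above):
  C_11 = (0.90)(0.95) − (-0.40)(-0.45) = 0.6750
  C_12 = −[(0.00)(0.95) − (-0.40)(-0.25)] = 0.1000
  C_13 = (0.00)(-0.45) − (0.90)(-0.25) = 0.2250
  C_21 = −[(-0.10)(0.95) − (0.00)(-0.45)] = 0.0950
  C_22 = (0.85)(0.95) − (0.00)(-0.25) = 0.8075
  C_23 = −[(0.85)(-0.45) − (-0.10)(-0.25)] = 0.4075
  C_31 = (-0.10)(-0.40) − (0.00)(0.90) = 0.0400
  C_32 = −[(0.85)(-0.40) − (0.00)(0.00)] = 0.3400
  C_33 = (0.85)(0.90) − (-0.10)(0.00) = 0.7650
det(I−A) = Σ_j (I−A)_1j·C_1j = (0.85)(0.6750) + (-0.10)(0.1000) + (0.00)(0.2250) = 0.56375
adj(I−A) = Cᵀ =
  [ 0.6750   0.0950   0.0400]
  [ 0.1000   0.8075   0.3400]
  [ 0.2250   0.4075   0.7650]
(I − A)⁻¹ = adj(I−A) / det(I−A) ≈
  [   1.1973     0.1685     0.0710]
  [   0.1774     1.4324     0.6031]
  [   0.3991     0.7228     1.3570]
The output multiplier for sector j is the column-j sum of the Leontief inverse (I − A)⁻¹ = adj(I−A) / det(I−A).
Column S of adj(I−A): (0.0400, 0.3400, 0.7650); det(I−A) = 0.56375.
m_S = (0.0400 + 0.3400 + 0.7650) / 0.56375 = 1.145 / 0.56375 ≈ 2.031.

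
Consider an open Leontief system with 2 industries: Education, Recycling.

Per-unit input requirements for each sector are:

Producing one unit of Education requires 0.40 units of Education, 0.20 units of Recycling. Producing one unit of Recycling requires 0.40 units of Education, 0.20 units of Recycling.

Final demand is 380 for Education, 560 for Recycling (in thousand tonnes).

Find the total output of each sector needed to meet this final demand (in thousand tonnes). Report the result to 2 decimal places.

x_E = 1320.00, x_R = 1030.00

I − A =
  [   0.60    -0.40]
  [  -0.20     0.80]
det(I−A) = (0.60)(0.80) − (-0.40)(-0.20) = 0.4000
adj(I−A) = [[0.80, 0.40], [0.20, 0.60]]
(I − A)⁻¹ = adj(I−A) / det(I−A) ≈
  [   2.0000     1.0000]
  [   0.5000     1.5000]
x = (I − A)⁻¹ d = adj(I−A)·d / det(I−A), with det(I−A) = 0.4000:
  x_E = (0.80·380 + 0.40·560) / 0.4000 = 528.00 / 0.4000 = 1320.00
  x_R = (0.20·380 + 0.60·560) / 0.4000 = 412.00 / 0.4000 = 1030.00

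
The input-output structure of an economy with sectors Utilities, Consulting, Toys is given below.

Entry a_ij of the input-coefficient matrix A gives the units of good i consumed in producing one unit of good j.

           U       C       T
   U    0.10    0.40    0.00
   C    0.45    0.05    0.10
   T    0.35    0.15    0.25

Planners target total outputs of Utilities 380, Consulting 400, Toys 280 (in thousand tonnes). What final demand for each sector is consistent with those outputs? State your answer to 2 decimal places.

d_U = 182.00, d_C = 181.00, d_T = 17.00

I − A =
  [   0.90    -0.40     0.00]
  [  -0.45     0.95    -0.10]
  [  -0.35    -0.15     0.75]
d = (I − A) x:
  d_U = (+0.90)·380 + (-0.40)·400 + (+0.00)·280 = 182.00
  d_C = (-0.45)·380 + (+0.95)·400 + (-0.10)·280 = 181.00
  d_T = (-0.35)·380 + (-0.15)·400 + (+0.75)·280 = 17.00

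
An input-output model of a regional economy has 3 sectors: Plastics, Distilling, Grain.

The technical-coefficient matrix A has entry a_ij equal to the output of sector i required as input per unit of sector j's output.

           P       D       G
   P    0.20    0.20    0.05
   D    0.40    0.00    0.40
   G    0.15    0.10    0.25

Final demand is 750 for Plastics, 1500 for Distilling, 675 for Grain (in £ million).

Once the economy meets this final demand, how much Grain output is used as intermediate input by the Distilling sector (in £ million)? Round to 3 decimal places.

I − A =
  [   0.80    -0.20    -0.05]
  [  -0.40     1.00    -0.40]
  [  -0.15    -0.10     0.75]
Cofactors of I−A, C_ij = (−1)^(i+j)·(minor ij) (rows/columns in the sector order above):
  C_11 = (1.00)(0.75) − (-0.40)(-0.10) = 0.7100
  C_12 = −[(-0.40)(0.75) − (-0.40)(-0.15)] = 0.3600
  C_13 = (-0.40)(-0.10) − (1.00)(-0.15) = 0.1900
  C_21 = −[(-0.20)(0.75) − (-0.05)(-0.10)] = 0.1550
  C_22 = (0.80)(0.75) − (-0.05)(-0.15) = 0.5925
  C_23 = −[(0.80)(-0.10) − (-0.20)(-0.15)] = 0.1100
  C_31 = (-0.20)(-0.40) − (-0.05)(1.00) = 0.1300
  C_32 = −[(0.80)(-0.40) − (-0.05)(-0.40)] = 0.3400
  C_33 = (0.80)(1.00) − (-0.20)(-0.40) = 0.7200
det(I−A) = Σ_j (I−A)_1j·C_1j = (0.80)(0.7100) + (-0.20)(0.3600) + (-0.05)(0.1900) = 0.4865
adj(I−A) = Cᵀ =
  [ 0.7100   0.1550   0.1300]
  [ 0.3600   0.5925   0.3400]
  [ 0.1900   0.1100   0.7200]
(I − A)⁻¹ = adj(I−A) / det(I−A) ≈
  [   1.4594     0.3186     0.2672]
  [   0.7400     1.2179     0.6989]
  [   0.3905     0.2261     1.4800]
First solve x = (I − A)⁻¹ d = adj(I−A)·d / det(I−A); in particular x_D = (0.3600·750 + 0.5925·1500 + 0.3400·675) / 0.4865 = 1388.25 / 0.4865 ≈ 2853.54573.
Intermediate flow from G to D: z_GD = a_GD · x_D = 0.10 × 1388.25 / 0.4865 = 138.825 / 0.4865 ≈ 285.355.

z_GD = 285.355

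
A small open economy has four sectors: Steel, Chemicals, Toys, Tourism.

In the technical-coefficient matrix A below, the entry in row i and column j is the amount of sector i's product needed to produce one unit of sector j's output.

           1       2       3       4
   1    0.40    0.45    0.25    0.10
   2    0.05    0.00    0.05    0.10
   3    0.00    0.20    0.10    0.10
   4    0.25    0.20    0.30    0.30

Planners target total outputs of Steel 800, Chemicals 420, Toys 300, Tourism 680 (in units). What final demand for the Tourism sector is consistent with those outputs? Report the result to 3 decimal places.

d_4 = 102.000

I − A =
  [   0.60    -0.45    -0.25    -0.10]
  [  -0.05     1.00    -0.05    -0.10]
  [   0.00    -0.20     0.90    -0.10]
  [  -0.25    -0.20    -0.30     0.70]
d = (I − A) x:
  d_1 = (+0.60)·800 + (-0.45)·420 + (-0.25)·300 + (-0.10)·680 = 148.000
  d_2 = (-0.05)·800 + (+1.00)·420 + (-0.05)·300 + (-0.10)·680 = 297.000
  d_3 = (+0.00)·800 + (-0.20)·420 + (+0.90)·300 + (-0.10)·680 = 118.000
  d_4 = (-0.25)·800 + (-0.20)·420 + (-0.30)·300 + (+0.70)·680 = 102.000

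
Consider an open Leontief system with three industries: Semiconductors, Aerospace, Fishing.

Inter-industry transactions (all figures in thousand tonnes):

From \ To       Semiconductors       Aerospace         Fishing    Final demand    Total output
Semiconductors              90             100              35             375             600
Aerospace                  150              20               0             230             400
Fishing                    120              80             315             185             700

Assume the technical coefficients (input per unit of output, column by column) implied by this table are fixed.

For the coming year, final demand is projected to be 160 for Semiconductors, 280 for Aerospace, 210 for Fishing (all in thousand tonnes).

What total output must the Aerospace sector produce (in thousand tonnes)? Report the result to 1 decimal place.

x_A = 384.0

Technical coefficients a_ij = z_ij / X_j:
  a_SS = 90/600 = 0.15, a_AS = 150/600 = 0.25, a_FS = 120/600 = 0.20
  a_SA = 100/400 = 0.25, a_AA = 20/400 = 0.05, a_FA = 80/400 = 0.20
  a_SF = 35/700 = 0.05, a_AF = 0/700 = 0.00, a_FF = 315/700 = 0.45
I − A =
  [   0.85    -0.25    -0.05]
  [  -0.25     0.95     0.00]
  [  -0.20    -0.20     0.55]
Cofactors of I−A, C_ij = (−1)^(i+j)·(minor ij) (rows/columns in the sector order above):
  C_11 = (0.95)(0.55) − (0.00)(-0.20) = 0.5225
  C_12 = −[(-0.25)(0.55) − (0.00)(-0.20)] = 0.1375
  C_13 = (-0.25)(-0.20) − (0.95)(-0.20) = 0.2400
  C_21 = −[(-0.25)(0.55) − (-0.05)(-0.20)] = 0.1475
  C_22 = (0.85)(0.55) − (-0.05)(-0.20) = 0.4575
  C_23 = −[(0.85)(-0.20) − (-0.25)(-0.20)] = 0.2200
  C_31 = (-0.25)(0.00) − (-0.05)(0.95) = 0.0475
  C_32 = −[(0.85)(0.00) − (-0.05)(-0.25)] = 0.0125
  C_33 = (0.85)(0.95) − (-0.25)(-0.25) = 0.7450
det(I−A) = Σ_j (I−A)_1j·C_1j = (0.85)(0.5225) + (-0.25)(0.1375) + (-0.05)(0.2400) = 0.39775
adj(I−A) = Cᵀ =
  [ 0.5225   0.1475   0.0475]
  [ 0.1375   0.4575   0.0125]
  [ 0.2400   0.2200   0.7450]
(I − A)⁻¹ = adj(I−A) / det(I−A) ≈
  [   1.3136     0.3708     0.1194]
  [   0.3457     1.1502     0.0314]
  [   0.6034     0.5531     1.8730]
x = (I − A)⁻¹ d = adj(I−A)·d / det(I−A), with det(I−A) = 0.39775:
  x_S = (0.5225·160 + 0.1475·280 + 0.0475·210) / 0.39775 = 134.875 / 0.39775 ≈ 339.1
  x_A = (0.1375·160 + 0.4575·280 + 0.0125·210) / 0.39775 = 152.725 / 0.39775 ≈ 384.0
  x_F = (0.2400·160 + 0.2200·280 + 0.7450·210) / 0.39775 = 256.45 / 0.39775 ≈ 644.8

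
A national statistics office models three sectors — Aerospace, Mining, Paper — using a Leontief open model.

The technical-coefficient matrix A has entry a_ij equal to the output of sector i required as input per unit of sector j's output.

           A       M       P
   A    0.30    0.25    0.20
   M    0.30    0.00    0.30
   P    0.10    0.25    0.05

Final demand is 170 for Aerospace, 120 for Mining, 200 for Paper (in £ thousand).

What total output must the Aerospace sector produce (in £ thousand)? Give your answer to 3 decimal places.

x_A = 477.694

I − A =
  [   0.70    -0.25    -0.20]
  [  -0.30     1.00    -0.30]
  [  -0.10    -0.25     0.95]
Cofactors of I−A, C_ij = (−1)^(i+j)·(minor ij) (rows/columns in the sector order above):
  C_11 = (1.00)(0.95) − (-0.30)(-0.25) = 0.8750
  C_12 = −[(-0.30)(0.95) − (-0.30)(-0.10)] = 0.3150
  C_13 = (-0.30)(-0.25) − (1.00)(-0.10) = 0.1750
  C_21 = −[(-0.25)(0.95) − (-0.20)(-0.25)] = 0.2875
  C_22 = (0.70)(0.95) − (-0.20)(-0.10) = 0.6450
  C_23 = −[(0.70)(-0.25) − (-0.25)(-0.10)] = 0.2000
  C_31 = (-0.25)(-0.30) − (-0.20)(1.00) = 0.2750
  C_32 = −[(0.70)(-0.30) − (-0.20)(-0.30)] = 0.2700
  C_33 = (0.70)(1.00) − (-0.25)(-0.30) = 0.6250
det(I−A) = Σ_j (I−A)_1j·C_1j = (0.70)(0.8750) + (-0.25)(0.3150) + (-0.20)(0.1750) = 0.49875
adj(I−A) = Cᵀ =
  [ 0.8750   0.2875   0.2750]
  [ 0.3150   0.6450   0.2700]
  [ 0.1750   0.2000   0.6250]
(I − A)⁻¹ = adj(I−A) / det(I−A) ≈
  [   1.7544     0.5764     0.5514]
  [   0.6316     1.2932     0.5414]
  [   0.3509     0.4010     1.2531]
x = (I − A)⁻¹ d = adj(I−A)·d / det(I−A), with det(I−A) = 0.49875:
  x_A = (0.8750·170 + 0.2875·120 + 0.2750·200) / 0.49875 = 238.25 / 0.49875 ≈ 477.694
  x_M = (0.3150·170 + 0.6450·120 + 0.2700·200) / 0.49875 = 184.95 / 0.49875 ≈ 370.827
  x_P = (0.1750·170 + 0.2000·120 + 0.6250·200) / 0.49875 = 178.75 / 0.49875 ≈ 358.396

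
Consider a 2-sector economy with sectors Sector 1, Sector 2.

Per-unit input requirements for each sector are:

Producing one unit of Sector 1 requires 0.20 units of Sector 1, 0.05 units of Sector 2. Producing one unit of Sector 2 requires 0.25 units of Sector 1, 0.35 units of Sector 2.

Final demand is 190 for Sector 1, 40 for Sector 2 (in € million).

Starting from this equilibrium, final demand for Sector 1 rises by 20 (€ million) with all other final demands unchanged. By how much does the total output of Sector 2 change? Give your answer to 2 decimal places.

I − A =
  [   0.80    -0.25]
  [  -0.05     0.65]
det(I−A) = (0.80)(0.65) − (-0.25)(-0.05) = 0.5075
adj(I−A) = [[0.65, 0.25], [0.05, 0.80]]
(I − A)⁻¹ = adj(I−A) / det(I−A) ≈
  [   1.2808     0.4926]
  [   0.0985     1.5764]
Δx = (I − A)⁻¹ Δd with Δd having +20 in the Sector 1 component and 0 elsewhere.
So Δx_2 = L_21 · (+20), where L_21 = adj(I−A)_21 / det(I−A) = 0.05 / 0.5075.
Δx_2 = 0.05 × (+20) / 0.5075 = 1.00 / 0.5075 ≈ 1.97.

Δx_2 = 1.97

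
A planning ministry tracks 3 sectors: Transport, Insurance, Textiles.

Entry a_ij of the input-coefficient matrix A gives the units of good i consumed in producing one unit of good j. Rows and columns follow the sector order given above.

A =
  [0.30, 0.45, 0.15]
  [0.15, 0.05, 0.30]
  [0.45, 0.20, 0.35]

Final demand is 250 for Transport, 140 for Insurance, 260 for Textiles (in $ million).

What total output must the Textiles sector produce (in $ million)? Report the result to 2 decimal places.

x_3 = 1463.94

I − A =
  [   0.70    -0.45    -0.15]
  [  -0.15     0.95    -0.30]
  [  -0.45    -0.20     0.65]
Cofactors of I−A, C_ij = (−1)^(i+j)·(minor ij) (rows/columns in the sector order above):
  C_11 = (0.95)(0.65) − (-0.30)(-0.20) = 0.5575
  C_12 = −[(-0.15)(0.65) − (-0.30)(-0.45)] = 0.2325
  C_13 = (-0.15)(-0.20) − (0.95)(-0.45) = 0.4575
  C_21 = −[(-0.45)(0.65) − (-0.15)(-0.20)] = 0.3225
  C_22 = (0.70)(0.65) − (-0.15)(-0.45) = 0.3875
  C_23 = −[(0.70)(-0.20) − (-0.45)(-0.45)] = 0.3425
  C_31 = (-0.45)(-0.30) − (-0.15)(0.95) = 0.2775
  C_32 = −[(0.70)(-0.30) − (-0.15)(-0.15)] = 0.2325
  C_33 = (0.70)(0.95) − (-0.45)(-0.15) = 0.5975
det(I−A) = Σ_j (I−A)_1j·C_1j = (0.70)(0.5575) + (-0.45)(0.2325) + (-0.15)(0.4575) = 0.2170
adj(I−A) = Cᵀ =
  [ 0.5575   0.3225   0.2775]
  [ 0.2325   0.3875   0.2325]
  [ 0.4575   0.3425   0.5975]
(I − A)⁻¹ = adj(I−A) / det(I−A) ≈
  [   2.5691     1.4862     1.2788]
  [   1.0714     1.7857     1.0714]
  [   2.1083     1.5783     2.7535]
x = (I − A)⁻¹ d = adj(I−A)·d / det(I−A), with det(I−A) = 0.2170:
  x_1 = (0.5575·250 + 0.3225·140 + 0.2775·260) / 0.2170 = 256.675 / 0.2170 ≈ 1182.83
  x_2 = (0.2325·250 + 0.3875·140 + 0.2325·260) / 0.2170 = 172.825 / 0.2170 ≈ 796.43
  x_3 = (0.4575·250 + 0.3425·140 + 0.5975·260) / 0.2170 = 317.675 / 0.2170 ≈ 1463.94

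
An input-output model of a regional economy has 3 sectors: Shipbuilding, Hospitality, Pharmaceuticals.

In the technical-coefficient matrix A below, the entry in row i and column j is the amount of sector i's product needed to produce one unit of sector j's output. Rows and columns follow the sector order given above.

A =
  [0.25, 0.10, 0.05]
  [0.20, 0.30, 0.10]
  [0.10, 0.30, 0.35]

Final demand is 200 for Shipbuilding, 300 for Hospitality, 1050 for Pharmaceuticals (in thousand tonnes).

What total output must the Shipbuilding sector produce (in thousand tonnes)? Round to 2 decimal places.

x_1 = 523.89

I − A =
  [   0.75    -0.10    -0.05]
  [  -0.20     0.70    -0.10]
  [  -0.10    -0.30     0.65]
Cofactors of I−A, C_ij = (−1)^(i+j)·(minor ij) (rows/columns in the sector order above):
  C_11 = (0.70)(0.65) − (-0.10)(-0.30) = 0.4250
  C_12 = −[(-0.20)(0.65) − (-0.10)(-0.10)] = 0.1400
  C_13 = (-0.20)(-0.30) − (0.70)(-0.10) = 0.1300
  C_21 = −[(-0.10)(0.65) − (-0.05)(-0.30)] = 0.0800
  C_22 = (0.75)(0.65) − (-0.05)(-0.10) = 0.4825
  C_23 = −[(0.75)(-0.30) − (-0.10)(-0.10)] = 0.2350
  C_31 = (-0.10)(-0.10) − (-0.05)(0.70) = 0.0450
  C_32 = −[(0.75)(-0.10) − (-0.05)(-0.20)] = 0.0850
  C_33 = (0.75)(0.70) − (-0.10)(-0.20) = 0.5050
det(I−A) = Σ_j (I−A)_1j·C_1j = (0.75)(0.4250) + (-0.10)(0.1400) + (-0.05)(0.1300) = 0.29825
adj(I−A) = Cᵀ =
  [ 0.4250   0.0800   0.0450]
  [ 0.1400   0.4825   0.0850]
  [ 0.1300   0.2350   0.5050]
(I − A)⁻¹ = adj(I−A) / det(I−A) ≈
  [   1.4250     0.2682     0.1509]
  [   0.4694     1.6178     0.2850]
  [   0.4359     0.7879     1.6932]
x = (I − A)⁻¹ d = adj(I−A)·d / det(I−A), with det(I−A) = 0.29825:
  x_1 = (0.4250·200 + 0.0800·300 + 0.0450·1050) / 0.29825 = 156.25 / 0.29825 ≈ 523.89
  x_2 = (0.1400·200 + 0.4825·300 + 0.0850·1050) / 0.29825 = 262.00 / 0.29825 ≈ 878.46
  x_3 = (0.1300·200 + 0.2350·300 + 0.5050·1050) / 0.29825 = 626.75 / 0.29825 ≈ 2101.42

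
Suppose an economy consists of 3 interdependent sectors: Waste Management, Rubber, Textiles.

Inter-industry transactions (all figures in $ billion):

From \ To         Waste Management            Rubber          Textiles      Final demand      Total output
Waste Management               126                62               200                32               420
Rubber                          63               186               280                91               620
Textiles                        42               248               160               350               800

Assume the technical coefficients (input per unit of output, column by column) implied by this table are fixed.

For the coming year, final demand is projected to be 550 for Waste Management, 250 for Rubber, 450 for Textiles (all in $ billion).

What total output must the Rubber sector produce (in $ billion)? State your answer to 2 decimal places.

x_2 = 1407.01

Technical coefficients a_ij = z_ij / X_j:
  a_11 = 126/420 = 0.30, a_21 = 63/420 = 0.15, a_31 = 42/420 = 0.10
  a_12 = 62/620 = 0.10, a_22 = 186/620 = 0.30, a_32 = 248/620 = 0.40
  a_13 = 200/800 = 0.25, a_23 = 280/800 = 0.35, a_33 = 160/800 = 0.20
I − A =
  [   0.70    -0.10    -0.25]
  [  -0.15     0.70    -0.35]
  [  -0.10    -0.40     0.80]
Cofactors of I−A, C_ij = (−1)^(i+j)·(minor ij) (rows/columns in the sector order above):
  C_11 = (0.70)(0.80) − (-0.35)(-0.40) = 0.4200
  C_12 = −[(-0.15)(0.80) − (-0.35)(-0.10)] = 0.1550
  C_13 = (-0.15)(-0.40) − (0.70)(-0.10) = 0.1300
  C_21 = −[(-0.10)(0.80) − (-0.25)(-0.40)] = 0.1800
  C_22 = (0.70)(0.80) − (-0.25)(-0.10) = 0.5350
  C_23 = −[(0.70)(-0.40) − (-0.10)(-0.10)] = 0.2900
  C_31 = (-0.10)(-0.35) − (-0.25)(0.70) = 0.2100
  C_32 = −[(0.70)(-0.35) − (-0.25)(-0.15)] = 0.2825
  C_33 = (0.70)(0.70) − (-0.10)(-0.15) = 0.4750
det(I−A) = Σ_j (I−A)_1j·C_1j = (0.70)(0.4200) + (-0.10)(0.1550) + (-0.25)(0.1300) = 0.2460
adj(I−A) = Cᵀ =
  [ 0.4200   0.1800   0.2100]
  [ 0.1550   0.5350   0.2825]
  [ 0.1300   0.2900   0.4750]
(I − A)⁻¹ = adj(I−A) / det(I−A) ≈
  [   1.7073     0.7317     0.8537]
  [   0.6301     2.1748     1.1484]
  [   0.5285     1.1789     1.9309]
x = (I − A)⁻¹ d = adj(I−A)·d / det(I−A), with det(I−A) = 0.2460:
  x_1 = (0.4200·550 + 0.1800·250 + 0.2100·450) / 0.2460 = 370.50 / 0.2460 ≈ 1506.10
  x_2 = (0.1550·550 + 0.5350·250 + 0.2825·450) / 0.2460 = 346.125 / 0.2460 ≈ 1407.01
  x_3 = (0.1300·550 + 0.2900·250 + 0.4750·450) / 0.2460 = 357.75 / 0.2460 ≈ 1454.27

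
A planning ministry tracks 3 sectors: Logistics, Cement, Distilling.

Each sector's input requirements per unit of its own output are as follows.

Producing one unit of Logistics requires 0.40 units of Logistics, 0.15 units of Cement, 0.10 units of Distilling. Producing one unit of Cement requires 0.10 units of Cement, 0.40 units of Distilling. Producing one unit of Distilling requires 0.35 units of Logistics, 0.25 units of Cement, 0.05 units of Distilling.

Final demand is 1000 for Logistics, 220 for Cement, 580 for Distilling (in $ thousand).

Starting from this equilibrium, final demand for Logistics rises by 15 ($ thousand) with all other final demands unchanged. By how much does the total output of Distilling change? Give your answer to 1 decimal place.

I − A =
  [   0.60     0.00    -0.35]
  [  -0.15     0.90    -0.25]
  [  -0.10    -0.40     0.95]
Cofactors of I−A, C_ij = (−1)^(i+j)·(minor ij) (rows/columns in the sector order above):
  C_11 = (0.90)(0.95) − (-0.25)(-0.40) = 0.7550
  C_12 = −[(-0.15)(0.95) − (-0.25)(-0.10)] = 0.1675
  C_13 = (-0.15)(-0.40) − (0.90)(-0.10) = 0.1500
  C_21 = −[(0.00)(0.95) − (-0.35)(-0.40)] = 0.1400
  C_22 = (0.60)(0.95) − (-0.35)(-0.10) = 0.5350
  C_23 = −[(0.60)(-0.40) − (0.00)(-0.10)] = 0.2400
  C_31 = (0.00)(-0.25) − (-0.35)(0.90) = 0.3150
  C_32 = −[(0.60)(-0.25) − (-0.35)(-0.15)] = 0.2025
  C_33 = (0.60)(0.90) − (0.00)(-0.15) = 0.5400
det(I−A) = Σ_j (I−A)_1j·C_1j = (0.60)(0.7550) + (0.00)(0.1675) + (-0.35)(0.1500) = 0.4005
adj(I−A) = Cᵀ =
  [ 0.7550   0.1400   0.3150]
  [ 0.1675   0.5350   0.2025]
  [ 0.1500   0.2400   0.5400]
(I − A)⁻¹ = adj(I−A) / det(I−A) ≈
  [   1.8851     0.3496     0.7865]
  [   0.4182     1.3358     0.5056]
  [   0.3745     0.5993     1.3483]
Δx = (I − A)⁻¹ Δd with Δd having +15 in the Logistics component and 0 elsewhere.
So Δx_3 = L_31 · (+15), where L_31 = adj(I−A)_31 / det(I−A) = 0.1500 / 0.4005.
Δx_3 = 0.1500 × (+15) / 0.4005 = 2.25 / 0.4005 ≈ 5.6.

Δx_3 = 5.6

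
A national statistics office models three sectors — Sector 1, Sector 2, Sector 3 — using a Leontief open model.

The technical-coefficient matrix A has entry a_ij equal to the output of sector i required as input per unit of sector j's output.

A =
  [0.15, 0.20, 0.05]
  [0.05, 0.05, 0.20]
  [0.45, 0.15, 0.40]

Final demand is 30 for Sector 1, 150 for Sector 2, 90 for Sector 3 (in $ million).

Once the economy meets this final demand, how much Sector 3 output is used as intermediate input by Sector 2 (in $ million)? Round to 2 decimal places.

z_32 = 33.48

I − A =
  [   0.85    -0.20    -0.05]
  [  -0.05     0.95    -0.20]
  [  -0.45    -0.15     0.60]
Cofactors of I−A, C_ij = (−1)^(i+j)·(minor ij) (rows/columns in the sector order above):
  C_11 = (0.95)(0.60) − (-0.20)(-0.15) = 0.5400
  C_12 = −[(-0.05)(0.60) − (-0.20)(-0.45)] = 0.1200
  C_13 = (-0.05)(-0.15) − (0.95)(-0.45) = 0.4350
  C_21 = −[(-0.20)(0.60) − (-0.05)(-0.15)] = 0.1275
  C_22 = (0.85)(0.60) − (-0.05)(-0.45) = 0.4875
  C_23 = −[(0.85)(-0.15) − (-0.20)(-0.45)] = 0.2175
  C_31 = (-0.20)(-0.20) − (-0.05)(0.95) = 0.0875
  C_32 = −[(0.85)(-0.20) − (-0.05)(-0.05)] = 0.1725
  C_33 = (0.85)(0.95) − (-0.20)(-0.05) = 0.7975
det(I−A) = Σ_j (I−A)_1j·C_1j = (0.85)(0.5400) + (-0.20)(0.1200) + (-0.05)(0.4350) = 0.41325
adj(I−A) = Cᵀ =
  [ 0.5400   0.1275   0.0875]
  [ 0.1200   0.4875   0.1725]
  [ 0.4350   0.2175   0.7975]
(I − A)⁻¹ = adj(I−A) / det(I−A) ≈
  [   1.3067     0.3085     0.2117]
  [   0.2904     1.1797     0.4174]
  [   1.0526     0.5263     1.9298]
First solve x = (I − A)⁻¹ d = adj(I−A)·d / det(I−A); in particular x_2 = (0.1200·30 + 0.4875·150 + 0.1725·90) / 0.41325 = 92.25 / 0.41325 ≈ 223.2305.
Intermediate flow from 3 to 2: z_32 = a_32 · x_2 = 0.15 × 92.25 / 0.41325 = 13.8375 / 0.41325 ≈ 33.48.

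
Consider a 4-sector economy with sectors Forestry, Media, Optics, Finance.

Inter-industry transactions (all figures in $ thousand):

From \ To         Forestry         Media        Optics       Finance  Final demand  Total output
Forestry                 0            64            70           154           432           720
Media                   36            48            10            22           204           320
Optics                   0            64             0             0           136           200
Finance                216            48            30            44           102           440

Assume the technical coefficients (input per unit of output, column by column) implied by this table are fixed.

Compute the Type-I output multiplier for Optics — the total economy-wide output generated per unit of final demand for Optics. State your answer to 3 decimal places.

m_3 = 1.995

Technical coefficients a_ij = z_ij / X_j:
  a_11 = 0/720 = 0.00, a_21 = 36/720 = 0.05, a_31 = 0/720 = 0.00, a_41 = 216/720 = 0.30
  a_12 = 64/320 = 0.20, a_22 = 48/320 = 0.15, a_32 = 64/320 = 0.20, a_42 = 48/320 = 0.15
  a_13 = 70/200 = 0.35, a_23 = 10/200 = 0.05, a_33 = 0/200 = 0.00, a_43 = 30/200 = 0.15
  a_14 = 154/440 = 0.35, a_24 = 22/440 = 0.05, a_34 = 0/440 = 0.00, a_44 = 44/440 = 0.10
I − A =
  [   1.00    -0.20    -0.35    -0.35]
  [  -0.05     0.85    -0.05    -0.05]
  [   0.00    -0.20     1.00     0.00]
  [  -0.30    -0.15    -0.15     0.90]
Compute the cofactors C_ij = (−1)^(i+j)·(3×3 minor ij) of I−A; the adjugate is their transpose:
adj(I−A) = Cᵀ =
  [ 0.747000   0.306000   0.322875   0.307500]
  [ 0.060000   0.795000   0.070875   0.067500]
  [ 0.012000   0.159000   0.653625   0.013500]
  [ 0.261000   0.261000   0.228375   0.826500]
det(I−A) = Σ_j (I−A)_1j·C_1j = (1.00)(0.747000) + (-0.20)(0.060000) + (-0.35)(0.012000) + (-0.35)(0.261000) = 0.63945
(I − A)⁻¹ = adj(I−A) / det(I−A) ≈
  [   1.1682     0.4785     0.5049     0.4809]
  [   0.0938     1.2433     0.1108     0.1056]
  [   0.0188     0.2487     1.0222     0.0211]
  [   0.4082     0.4082     0.3571     1.2925]
The output multiplier for sector j is the column-j sum of the Leontief inverse (I − A)⁻¹ = adj(I−A) / det(I−A).
Column 3 of adj(I−A): (0.322875, 0.070875, 0.653625, 0.228375); det(I−A) = 0.63945.
m_3 = (0.322875 + 0.070875 + 0.653625 + 0.228375) / 0.63945 = 1.27575 / 0.63945 ≈ 1.995.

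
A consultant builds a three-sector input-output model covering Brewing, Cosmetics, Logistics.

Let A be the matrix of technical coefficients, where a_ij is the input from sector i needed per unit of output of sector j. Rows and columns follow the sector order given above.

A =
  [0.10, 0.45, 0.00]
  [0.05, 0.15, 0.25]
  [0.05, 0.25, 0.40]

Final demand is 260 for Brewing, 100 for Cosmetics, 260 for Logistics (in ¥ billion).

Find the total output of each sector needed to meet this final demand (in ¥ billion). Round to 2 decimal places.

I − A =
  [   0.90    -0.45     0.00]
  [  -0.05     0.85    -0.25]
  [  -0.05    -0.25     0.60]
Cofactors of I−A, C_ij = (−1)^(i+j)·(minor ij) (rows/columns in the sector order above):
  C_11 = (0.85)(0.60) − (-0.25)(-0.25) = 0.4475
  C_12 = −[(-0.05)(0.60) − (-0.25)(-0.05)] = 0.0425
  C_13 = (-0.05)(-0.25) − (0.85)(-0.05) = 0.0550
  C_21 = −[(-0.45)(0.60) − (0.00)(-0.25)] = 0.2700
  C_22 = (0.90)(0.60) − (0.00)(-0.05) = 0.5400
  C_23 = −[(0.90)(-0.25) − (-0.45)(-0.05)] = 0.2475
  C_31 = (-0.45)(-0.25) − (0.00)(0.85) = 0.1125
  C_32 = −[(0.90)(-0.25) − (0.00)(-0.05)] = 0.2250
  C_33 = (0.90)(0.85) − (-0.45)(-0.05) = 0.7425
det(I−A) = Σ_j (I−A)_1j·C_1j = (0.90)(0.4475) + (-0.45)(0.0425) + (0.00)(0.0550) = 0.383625
adj(I−A) = Cᵀ =
  [ 0.4475   0.2700   0.1125]
  [ 0.0425   0.5400   0.2250]
  [ 0.0550   0.2475   0.7425]
(I − A)⁻¹ = adj(I−A) / det(I−A) ≈
  [   1.1665     0.7038     0.2933]
  [   0.1108     1.4076     0.5865]
  [   0.1434     0.6452     1.9355]
x = (I − A)⁻¹ d = adj(I−A)·d / det(I−A), with det(I−A) = 0.383625:
  x_1 = (0.4475·260 + 0.2700·100 + 0.1125·260) / 0.383625 = 172.60 / 0.383625 ≈ 449.92
  x_2 = (0.0425·260 + 0.5400·100 + 0.2250·260) / 0.383625 = 123.55 / 0.383625 ≈ 322.06
  x_3 = (0.0550·260 + 0.2475·100 + 0.7425·260) / 0.383625 = 232.10 / 0.383625 ≈ 605.02

x_1 = 449.92, x_2 = 322.06, x_3 = 605.02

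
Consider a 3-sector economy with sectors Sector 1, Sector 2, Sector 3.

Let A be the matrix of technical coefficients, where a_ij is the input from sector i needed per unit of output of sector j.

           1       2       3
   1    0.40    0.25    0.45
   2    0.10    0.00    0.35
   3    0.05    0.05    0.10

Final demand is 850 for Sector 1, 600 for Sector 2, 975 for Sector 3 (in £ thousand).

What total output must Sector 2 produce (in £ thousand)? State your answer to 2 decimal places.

x_2 = 1361.23

I − A =
  [   0.60    -0.25    -0.45]
  [  -0.10     1.00    -0.35]
  [  -0.05    -0.05     0.90]
Cofactors of I−A, C_ij = (−1)^(i+j)·(minor ij) (rows/columns in the sector order above):
  C_11 = (1.00)(0.90) − (-0.35)(-0.05) = 0.8825
  C_12 = −[(-0.10)(0.90) − (-0.35)(-0.05)] = 0.1075
  C_13 = (-0.10)(-0.05) − (1.00)(-0.05) = 0.0550
  C_21 = −[(-0.25)(0.90) − (-0.45)(-0.05)] = 0.2475
  C_22 = (0.60)(0.90) − (-0.45)(-0.05) = 0.5175
  C_23 = −[(0.60)(-0.05) − (-0.25)(-0.05)] = 0.0425
  C_31 = (-0.25)(-0.35) − (-0.45)(1.00) = 0.5375
  C_32 = −[(0.60)(-0.35) − (-0.45)(-0.10)] = 0.2550
  C_33 = (0.60)(1.00) − (-0.25)(-0.10) = 0.5750
det(I−A) = Σ_j (I−A)_1j·C_1j = (0.60)(0.8825) + (-0.25)(0.1075) + (-0.45)(0.0550) = 0.477875
adj(I−A) = Cᵀ =
  [ 0.8825   0.2475   0.5375]
  [ 0.1075   0.5175   0.2550]
  [ 0.0550   0.0425   0.5750]
(I − A)⁻¹ = adj(I−A) / det(I−A) ≈
  [   1.8467     0.5179     1.1248]
  [   0.2250     1.0829     0.5336]
  [   0.1151     0.0889     1.2032]
x = (I − A)⁻¹ d = adj(I−A)·d / det(I−A), with det(I−A) = 0.477875:
  x_1 = (0.8825·850 + 0.2475·600 + 0.5375·975) / 0.477875 = 1422.6875 / 0.477875 ≈ 2977.11
  x_2 = (0.1075·850 + 0.5175·600 + 0.2550·975) / 0.477875 = 650.50 / 0.477875 ≈ 1361.23
  x_3 = (0.0550·850 + 0.0425·600 + 0.5750·975) / 0.477875 = 632.875 / 0.477875 ≈ 1324.35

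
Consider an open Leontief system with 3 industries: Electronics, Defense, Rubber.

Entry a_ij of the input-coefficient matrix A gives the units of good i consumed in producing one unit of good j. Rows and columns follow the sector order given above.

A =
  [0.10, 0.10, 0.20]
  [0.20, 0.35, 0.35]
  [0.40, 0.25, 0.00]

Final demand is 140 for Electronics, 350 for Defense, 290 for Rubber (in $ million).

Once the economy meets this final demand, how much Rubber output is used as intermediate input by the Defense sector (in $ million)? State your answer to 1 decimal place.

z_32 = 266.6

I − A =
  [   0.90    -0.10    -0.20]
  [  -0.20     0.65    -0.35]
  [  -0.40    -0.25     1.00]
Cofactors of I−A, C_ij = (−1)^(i+j)·(minor ij) (rows/columns in the sector order above):
  C_11 = (0.65)(1.00) − (-0.35)(-0.25) = 0.5625
  C_12 = −[(-0.20)(1.00) − (-0.35)(-0.40)] = 0.3400
  C_13 = (-0.20)(-0.25) − (0.65)(-0.40) = 0.3100
  C_21 = −[(-0.10)(1.00) − (-0.20)(-0.25)] = 0.1500
  C_22 = (0.90)(1.00) − (-0.20)(-0.40) = 0.8200
  C_23 = −[(0.90)(-0.25) − (-0.10)(-0.40)] = 0.2650
  C_31 = (-0.10)(-0.35) − (-0.20)(0.65) = 0.1650
  C_32 = −[(0.90)(-0.35) − (-0.20)(-0.20)] = 0.3550
  C_33 = (0.90)(0.65) − (-0.10)(-0.20) = 0.5650
det(I−A) = Σ_j (I−A)_1j·C_1j = (0.90)(0.5625) + (-0.10)(0.3400) + (-0.20)(0.3100) = 0.41025
adj(I−A) = Cᵀ =
  [ 0.5625   0.1500   0.1650]
  [ 0.3400   0.8200   0.3550]
  [ 0.3100   0.2650   0.5650]
(I − A)⁻¹ = adj(I−A) / det(I−A) ≈
  [   1.3711     0.3656     0.4022]
  [   0.8288     1.9988     0.8653]
  [   0.7556     0.6459     1.3772]
First solve x = (I − A)⁻¹ d = adj(I−A)·d / det(I−A); in particular x_2 = (0.3400·140 + 0.8200·350 + 0.3550·290) / 0.41025 = 437.55 / 0.41025 ≈ 1066.545.
Intermediate flow from 3 to 2: z_32 = a_32 · x_2 = 0.25 × 437.55 / 0.41025 = 109.3875 / 0.41025 ≈ 266.6.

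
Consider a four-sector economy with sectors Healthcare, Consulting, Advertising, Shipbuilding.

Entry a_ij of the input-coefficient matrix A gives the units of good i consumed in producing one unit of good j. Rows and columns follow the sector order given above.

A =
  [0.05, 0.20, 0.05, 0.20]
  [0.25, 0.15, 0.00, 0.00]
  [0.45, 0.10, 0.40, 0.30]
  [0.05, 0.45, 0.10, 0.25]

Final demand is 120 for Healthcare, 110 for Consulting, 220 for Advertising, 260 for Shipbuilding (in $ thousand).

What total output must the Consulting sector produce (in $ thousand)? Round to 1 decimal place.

I − A =
  [   0.95    -0.20    -0.05    -0.20]
  [  -0.25     0.85     0.00     0.00]
  [  -0.45    -0.10     0.60    -0.30]
  [  -0.05    -0.45    -0.10     0.75]
Compute the cofactors C_ij = (−1)^(i+j)·(3×3 minor ij) of I−A; the adjugate is their transpose:
adj(I−A) = Cᵀ =
  [ 0.357000   0.150500   0.048875   0.114750]
  [ 0.105000   0.366375   0.014375   0.033750]
  [ 0.352125   0.309500   0.537125   0.308750]
  [ 0.133750   0.271125   0.083500   0.434125]
det(I−A) = Σ_j (I−A)_1j·C_1j = (0.95)(0.357000) + (-0.20)(0.105000) + (-0.05)(0.352125) + (-0.20)(0.133750) = 0.27379375
(I − A)⁻¹ = adj(I−A) / det(I−A) ≈
  [   1.3039     0.5497     0.1785     0.4191]
  [   0.3835     1.3381     0.0525     0.1233]
  [   1.2861     1.1304     1.9618     1.1277]
  [   0.4885     0.9903     0.3050     1.5856]
x = (I − A)⁻¹ d = adj(I−A)·d / det(I−A), with det(I−A) = 0.27379375:
  x_1 = (0.357000·120 + 0.150500·110 + 0.048875·220 + 0.114750·260) / 0.27379375 = 99.9825 / 0.27379375 ≈ 365.2
  x_2 = (0.105000·120 + 0.366375·110 + 0.014375·220 + 0.033750·260) / 0.27379375 = 64.83875 / 0.27379375 ≈ 236.8
  x_3 = (0.352125·120 + 0.309500·110 + 0.537125·220 + 0.308750·260) / 0.27379375 = 274.7425 / 0.27379375 ≈ 1003.5
  x_4 = (0.133750·120 + 0.271125·110 + 0.083500·220 + 0.434125·260) / 0.27379375 = 177.11625 / 0.27379375 ≈ 646.9

x_2 = 236.8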